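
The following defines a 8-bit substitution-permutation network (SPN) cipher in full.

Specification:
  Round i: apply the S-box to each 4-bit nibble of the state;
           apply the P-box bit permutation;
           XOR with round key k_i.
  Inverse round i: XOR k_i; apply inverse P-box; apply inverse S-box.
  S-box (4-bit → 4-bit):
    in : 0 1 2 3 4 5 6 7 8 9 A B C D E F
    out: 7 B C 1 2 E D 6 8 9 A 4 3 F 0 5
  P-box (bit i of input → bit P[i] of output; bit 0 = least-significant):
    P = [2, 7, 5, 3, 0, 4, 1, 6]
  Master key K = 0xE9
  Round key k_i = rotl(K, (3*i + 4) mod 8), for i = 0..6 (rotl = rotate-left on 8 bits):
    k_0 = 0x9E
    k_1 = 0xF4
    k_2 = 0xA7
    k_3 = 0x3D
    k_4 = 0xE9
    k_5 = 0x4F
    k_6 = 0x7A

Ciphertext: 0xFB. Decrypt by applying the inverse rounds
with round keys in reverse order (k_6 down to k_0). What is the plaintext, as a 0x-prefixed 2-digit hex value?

s_0 = ciphertext = 0xFB
s_1 = InvRound(s_0, k_6) = 0x34
s_2 = InvRound(s_1, k_5) = 0xD2
s_3 = InvRound(s_2, k_4) = 0x02
s_4 = InvRound(s_3, k_3) = 0x06
s_5 = InvRound(s_4, k_2) = 0x37
s_6 = InvRound(s_5, k_1) = 0x64
s_7 = InvRound(s_6, k_0) = 0x55

0x55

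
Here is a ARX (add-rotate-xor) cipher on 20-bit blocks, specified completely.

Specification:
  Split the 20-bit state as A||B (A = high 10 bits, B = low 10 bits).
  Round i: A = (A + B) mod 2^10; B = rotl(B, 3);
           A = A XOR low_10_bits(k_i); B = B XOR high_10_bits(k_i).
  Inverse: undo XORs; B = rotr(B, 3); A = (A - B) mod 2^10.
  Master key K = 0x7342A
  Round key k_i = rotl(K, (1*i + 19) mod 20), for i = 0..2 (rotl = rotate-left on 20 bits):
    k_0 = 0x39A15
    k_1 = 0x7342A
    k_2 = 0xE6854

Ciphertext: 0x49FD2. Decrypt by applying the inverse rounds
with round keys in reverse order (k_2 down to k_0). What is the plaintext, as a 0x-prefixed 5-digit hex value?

0x70B5B

s_0 = ciphertext = 0x49FD2
s_1 = InvRound(s_0, k_2) = 0x5A809
s_2 = InvRound(s_1, k_1) = 0xC2238
s_3 = InvRound(s_2, k_0) = 0x70B5B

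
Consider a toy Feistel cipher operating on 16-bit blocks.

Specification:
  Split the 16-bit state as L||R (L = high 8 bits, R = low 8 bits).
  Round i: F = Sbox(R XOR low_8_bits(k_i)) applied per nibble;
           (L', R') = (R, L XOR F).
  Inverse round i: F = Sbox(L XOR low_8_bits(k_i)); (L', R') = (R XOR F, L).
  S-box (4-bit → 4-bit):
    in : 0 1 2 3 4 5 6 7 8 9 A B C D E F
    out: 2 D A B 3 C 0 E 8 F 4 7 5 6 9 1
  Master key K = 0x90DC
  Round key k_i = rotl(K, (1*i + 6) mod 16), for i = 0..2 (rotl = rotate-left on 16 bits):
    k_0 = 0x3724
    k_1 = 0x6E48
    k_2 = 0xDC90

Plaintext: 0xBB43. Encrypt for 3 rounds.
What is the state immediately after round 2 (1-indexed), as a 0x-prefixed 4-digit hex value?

s_0 = plaintext = 0xBB43
s_1 = Round(s_0, k_0) = 0x43B5
s_2 = Round(s_1, k_1) = 0xB555
s_3 = Round(s_2, k_2) = 0x55E9

0xB555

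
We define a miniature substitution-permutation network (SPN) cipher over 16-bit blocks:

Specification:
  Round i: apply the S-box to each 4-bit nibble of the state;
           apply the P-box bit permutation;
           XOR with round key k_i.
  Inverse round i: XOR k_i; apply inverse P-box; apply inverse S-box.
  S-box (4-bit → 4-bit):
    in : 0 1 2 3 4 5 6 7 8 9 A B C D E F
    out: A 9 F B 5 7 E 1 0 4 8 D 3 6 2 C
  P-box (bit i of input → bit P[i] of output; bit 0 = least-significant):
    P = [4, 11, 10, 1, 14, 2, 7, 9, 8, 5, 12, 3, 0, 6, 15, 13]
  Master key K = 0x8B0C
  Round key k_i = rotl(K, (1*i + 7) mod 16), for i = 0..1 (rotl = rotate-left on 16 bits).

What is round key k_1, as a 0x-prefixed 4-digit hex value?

K = 0x8B0C
k_0 = rotl(K, (1*0+7) mod 16) = rotl(K, 7) = 0x8645
k_1 = rotl(K, (1*1+7) mod 16) = rotl(K, 8) = 0x0C8B

0x0C8B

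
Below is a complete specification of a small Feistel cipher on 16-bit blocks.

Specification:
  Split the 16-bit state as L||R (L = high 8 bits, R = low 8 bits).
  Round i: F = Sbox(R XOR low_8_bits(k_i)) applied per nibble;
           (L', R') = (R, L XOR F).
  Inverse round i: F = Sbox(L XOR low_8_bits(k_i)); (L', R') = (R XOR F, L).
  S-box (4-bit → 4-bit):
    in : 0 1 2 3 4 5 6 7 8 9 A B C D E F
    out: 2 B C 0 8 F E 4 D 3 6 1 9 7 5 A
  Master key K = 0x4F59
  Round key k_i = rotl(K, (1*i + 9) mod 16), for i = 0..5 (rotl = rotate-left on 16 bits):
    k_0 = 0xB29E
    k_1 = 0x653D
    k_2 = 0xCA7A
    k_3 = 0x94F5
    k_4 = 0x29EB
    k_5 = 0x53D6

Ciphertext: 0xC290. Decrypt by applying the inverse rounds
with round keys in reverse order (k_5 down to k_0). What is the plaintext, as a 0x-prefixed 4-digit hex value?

0x5FA7

s_0 = ciphertext = 0xC290
s_1 = InvRound(s_0, k_5) = 0x28C2
s_2 = InvRound(s_1, k_4) = 0x5228
s_3 = InvRound(s_2, k_3) = 0x4C52
s_4 = InvRound(s_3, k_2) = 0x5C4C
s_5 = InvRound(s_4, k_1) = 0xA75C
s_6 = InvRound(s_5, k_0) = 0x5FA7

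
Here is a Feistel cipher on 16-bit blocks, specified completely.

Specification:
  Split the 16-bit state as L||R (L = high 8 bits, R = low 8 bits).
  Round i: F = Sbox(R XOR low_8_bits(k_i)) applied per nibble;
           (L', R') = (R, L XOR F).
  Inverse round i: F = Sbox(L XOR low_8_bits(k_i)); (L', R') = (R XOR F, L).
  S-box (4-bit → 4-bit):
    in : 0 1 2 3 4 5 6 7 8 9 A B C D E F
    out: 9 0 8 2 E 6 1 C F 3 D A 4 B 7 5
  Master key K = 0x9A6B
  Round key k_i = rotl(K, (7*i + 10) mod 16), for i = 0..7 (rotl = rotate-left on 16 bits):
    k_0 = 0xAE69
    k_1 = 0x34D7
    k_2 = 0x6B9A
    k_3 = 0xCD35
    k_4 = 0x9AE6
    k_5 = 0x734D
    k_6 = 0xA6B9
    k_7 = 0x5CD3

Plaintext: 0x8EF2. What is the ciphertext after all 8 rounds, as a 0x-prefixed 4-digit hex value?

s_0 = plaintext = 0x8EF2
s_1 = Round(s_0, k_0) = 0xF2B4
s_2 = Round(s_1, k_1) = 0xB4E0
s_3 = Round(s_2, k_2) = 0xE079
s_4 = Round(s_3, k_3) = 0x7904
s_5 = Round(s_4, k_4) = 0x0401
s_6 = Round(s_5, k_5) = 0x01E0
s_7 = Round(s_6, k_6) = 0xE062
s_8 = Round(s_7, k_7) = 0x6240

0x6240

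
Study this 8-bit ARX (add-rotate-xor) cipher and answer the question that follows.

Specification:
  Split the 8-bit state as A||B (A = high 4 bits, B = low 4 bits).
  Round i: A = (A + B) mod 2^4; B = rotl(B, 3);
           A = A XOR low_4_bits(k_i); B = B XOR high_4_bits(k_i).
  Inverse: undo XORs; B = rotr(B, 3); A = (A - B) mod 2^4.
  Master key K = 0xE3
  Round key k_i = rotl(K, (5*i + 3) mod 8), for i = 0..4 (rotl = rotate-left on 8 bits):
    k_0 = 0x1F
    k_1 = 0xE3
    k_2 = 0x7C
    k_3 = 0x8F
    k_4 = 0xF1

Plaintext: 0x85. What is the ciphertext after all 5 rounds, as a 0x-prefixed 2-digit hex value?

0x20

s_0 = plaintext = 0x85
s_1 = Round(s_0, k_0) = 0x2B
s_2 = Round(s_1, k_1) = 0xE3
s_3 = Round(s_2, k_2) = 0xDE
s_4 = Round(s_3, k_3) = 0x4F
s_5 = Round(s_4, k_4) = 0x20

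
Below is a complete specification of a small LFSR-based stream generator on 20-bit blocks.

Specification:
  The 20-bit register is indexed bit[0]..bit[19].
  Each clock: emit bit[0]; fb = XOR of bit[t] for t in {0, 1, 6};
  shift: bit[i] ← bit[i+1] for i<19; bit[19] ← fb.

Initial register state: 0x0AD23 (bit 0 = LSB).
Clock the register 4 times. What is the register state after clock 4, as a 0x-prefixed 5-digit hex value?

0x60AD2

reg_0 = 0x0AD23
clock 1: out=1, reg = 0x05691
clock 2: out=1, reg = 0x82B48
clock 3: out=0, reg = 0xC15A4
clock 4: out=0, reg = 0x60AD2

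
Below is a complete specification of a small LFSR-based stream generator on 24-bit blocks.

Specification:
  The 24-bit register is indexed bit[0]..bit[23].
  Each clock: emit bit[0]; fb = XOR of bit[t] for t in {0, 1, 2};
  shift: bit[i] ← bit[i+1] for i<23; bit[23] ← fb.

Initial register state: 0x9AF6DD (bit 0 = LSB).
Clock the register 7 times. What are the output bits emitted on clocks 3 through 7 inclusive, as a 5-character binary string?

11101

reg_0 = 0x9AF6DD
clock 1: out=1, reg = 0x4D7B6E
clock 2: out=0, reg = 0x26BDB7
clock 3: out=1, reg = 0x935EDB
clock 4: out=1, reg = 0x49AF6D
clock 5: out=1, reg = 0x24D7B6
clock 6: out=0, reg = 0x126BDB
clock 7: out=1, reg = 0x0935ED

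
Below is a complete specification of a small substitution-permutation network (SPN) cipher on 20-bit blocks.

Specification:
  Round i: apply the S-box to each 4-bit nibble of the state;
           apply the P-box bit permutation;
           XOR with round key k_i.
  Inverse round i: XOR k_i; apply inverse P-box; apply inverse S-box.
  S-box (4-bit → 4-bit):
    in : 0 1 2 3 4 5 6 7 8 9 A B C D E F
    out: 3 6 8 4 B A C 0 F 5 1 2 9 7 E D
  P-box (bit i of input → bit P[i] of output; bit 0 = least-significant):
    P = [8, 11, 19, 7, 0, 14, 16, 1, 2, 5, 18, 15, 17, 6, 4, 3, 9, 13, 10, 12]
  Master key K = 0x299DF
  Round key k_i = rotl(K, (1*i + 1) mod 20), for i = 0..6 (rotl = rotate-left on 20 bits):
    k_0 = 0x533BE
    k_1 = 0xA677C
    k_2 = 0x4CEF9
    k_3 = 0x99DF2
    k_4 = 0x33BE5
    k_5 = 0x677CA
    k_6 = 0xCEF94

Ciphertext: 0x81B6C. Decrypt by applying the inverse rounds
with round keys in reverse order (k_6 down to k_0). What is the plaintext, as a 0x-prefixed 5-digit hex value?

s_0 = ciphertext = 0x81B6C
s_1 = InvRound(s_0, k_6) = 0xEEEB2
s_2 = InvRound(s_1, k_5) = 0x2E57D
s_3 = InvRound(s_2, k_4) = 0xF6215
s_4 = InvRound(s_3, k_3) = 0x80844
s_5 = InvRound(s_4, k_2) = 0x96806
s_6 = InvRound(s_5, k_1) = 0x98B60
s_7 = InvRound(s_6, k_0) = 0x5EF2E

0x5EF2E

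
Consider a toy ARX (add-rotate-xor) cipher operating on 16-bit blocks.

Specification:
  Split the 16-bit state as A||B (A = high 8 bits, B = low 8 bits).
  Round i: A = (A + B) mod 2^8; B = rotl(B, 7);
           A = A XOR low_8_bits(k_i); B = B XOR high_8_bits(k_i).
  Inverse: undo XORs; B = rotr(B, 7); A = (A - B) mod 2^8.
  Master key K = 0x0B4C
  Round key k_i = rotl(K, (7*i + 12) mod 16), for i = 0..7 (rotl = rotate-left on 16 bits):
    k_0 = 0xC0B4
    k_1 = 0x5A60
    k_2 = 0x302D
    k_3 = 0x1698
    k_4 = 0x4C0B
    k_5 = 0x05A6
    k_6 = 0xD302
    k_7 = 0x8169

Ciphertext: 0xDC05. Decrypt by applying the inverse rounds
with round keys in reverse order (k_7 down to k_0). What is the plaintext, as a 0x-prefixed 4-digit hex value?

s_0 = ciphertext = 0xDC05
s_1 = InvRound(s_0, k_7) = 0xAC09
s_2 = InvRound(s_1, k_6) = 0xF9B5
s_3 = InvRound(s_2, k_5) = 0xFE61
s_4 = InvRound(s_3, k_4) = 0x9B5A
s_5 = InvRound(s_4, k_3) = 0x6B98
s_6 = InvRound(s_5, k_2) = 0xF551
s_7 = InvRound(s_6, k_1) = 0x7F16
s_8 = InvRound(s_7, k_0) = 0x1EAD

0x1EAD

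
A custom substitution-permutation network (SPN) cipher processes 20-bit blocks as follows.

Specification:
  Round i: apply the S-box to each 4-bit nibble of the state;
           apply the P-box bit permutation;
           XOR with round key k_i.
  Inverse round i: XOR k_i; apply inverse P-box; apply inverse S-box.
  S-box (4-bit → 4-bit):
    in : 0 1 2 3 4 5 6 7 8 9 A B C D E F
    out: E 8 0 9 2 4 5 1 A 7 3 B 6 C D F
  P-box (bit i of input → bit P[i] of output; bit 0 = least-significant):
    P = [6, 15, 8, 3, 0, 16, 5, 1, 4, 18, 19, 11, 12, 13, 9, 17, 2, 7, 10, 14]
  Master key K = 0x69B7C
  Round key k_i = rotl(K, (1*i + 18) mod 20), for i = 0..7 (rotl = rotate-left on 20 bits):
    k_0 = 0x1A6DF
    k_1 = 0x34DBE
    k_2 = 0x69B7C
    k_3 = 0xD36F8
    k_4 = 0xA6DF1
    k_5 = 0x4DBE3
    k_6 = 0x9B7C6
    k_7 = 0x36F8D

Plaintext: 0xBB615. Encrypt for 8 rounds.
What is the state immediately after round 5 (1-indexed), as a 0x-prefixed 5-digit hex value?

0xA6140

s_0 = plaintext = 0xBB615
s_1 = Round(s_0, k_0) = 0xBD749
s_2 = Round(s_1, k_1) = 0x08E6A
s_3 = Round(s_2, k_2) = 0xC778D
s_4 = Round(s_3, k_3) = 0xC2362
s_5 = Round(s_4, k_4) = 0xA6140
s_6 = Round(s_5, k_5) = 0x5406F
s_7 = Round(s_6, k_6) = 0x51AAF
s_8 = Round(s_7, k_7) = 0x4EAD4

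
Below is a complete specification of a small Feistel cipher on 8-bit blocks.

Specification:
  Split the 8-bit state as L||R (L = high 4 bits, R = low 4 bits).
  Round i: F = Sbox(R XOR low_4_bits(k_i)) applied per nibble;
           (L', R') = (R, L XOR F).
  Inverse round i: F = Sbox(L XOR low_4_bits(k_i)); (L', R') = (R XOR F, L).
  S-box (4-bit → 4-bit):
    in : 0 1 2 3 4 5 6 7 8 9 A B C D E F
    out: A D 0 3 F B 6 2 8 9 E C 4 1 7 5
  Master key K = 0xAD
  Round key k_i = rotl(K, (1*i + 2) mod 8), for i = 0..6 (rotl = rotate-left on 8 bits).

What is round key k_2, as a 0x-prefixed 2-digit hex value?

K = 0xAD
k_0 = rotl(K, (1*0+2) mod 8) = rotl(K, 2) = 0xB6
k_1 = rotl(K, (1*1+2) mod 8) = rotl(K, 3) = 0x6D
k_2 = rotl(K, (1*2+2) mod 8) = rotl(K, 4) = 0xDA

0xDA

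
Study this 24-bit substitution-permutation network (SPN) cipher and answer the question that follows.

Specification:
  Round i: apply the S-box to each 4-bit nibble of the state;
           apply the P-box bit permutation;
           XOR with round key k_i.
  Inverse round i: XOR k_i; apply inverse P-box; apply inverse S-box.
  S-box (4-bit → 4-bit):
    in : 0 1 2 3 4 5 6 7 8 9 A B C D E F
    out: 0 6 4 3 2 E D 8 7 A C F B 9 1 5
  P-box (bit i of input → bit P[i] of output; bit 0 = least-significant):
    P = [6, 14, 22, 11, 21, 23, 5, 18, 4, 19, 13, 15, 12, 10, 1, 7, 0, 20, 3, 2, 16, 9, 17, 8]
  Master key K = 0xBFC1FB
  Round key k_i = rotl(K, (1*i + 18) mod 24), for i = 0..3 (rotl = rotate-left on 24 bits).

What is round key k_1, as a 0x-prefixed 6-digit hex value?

K = 0xBFC1FB
k_0 = rotl(K, (1*0+18) mod 24) = rotl(K, 18) = 0xEEFF07
k_1 = rotl(K, (1*1+18) mod 24) = rotl(K, 19) = 0xDDFE0F

0xDDFE0F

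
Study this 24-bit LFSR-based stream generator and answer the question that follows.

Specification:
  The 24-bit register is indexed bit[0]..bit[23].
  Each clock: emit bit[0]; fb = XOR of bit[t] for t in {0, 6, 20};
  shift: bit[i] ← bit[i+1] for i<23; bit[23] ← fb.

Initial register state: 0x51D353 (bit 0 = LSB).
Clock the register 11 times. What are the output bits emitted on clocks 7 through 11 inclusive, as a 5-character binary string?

10110

reg_0 = 0x51D353
clock 1: out=1, reg = 0xA8E9A9
clock 2: out=1, reg = 0xD474D4
clock 3: out=0, reg = 0x6A3A6A
clock 4: out=0, reg = 0xB51D35
clock 5: out=1, reg = 0x5A8E9A
clock 6: out=0, reg = 0xAD474D
clock 7: out=1, reg = 0x56A3A6
clock 8: out=0, reg = 0xAB51D3
clock 9: out=1, reg = 0x55A8E9
clock 10: out=1, reg = 0xAAD474
clock 11: out=0, reg = 0xD56A3A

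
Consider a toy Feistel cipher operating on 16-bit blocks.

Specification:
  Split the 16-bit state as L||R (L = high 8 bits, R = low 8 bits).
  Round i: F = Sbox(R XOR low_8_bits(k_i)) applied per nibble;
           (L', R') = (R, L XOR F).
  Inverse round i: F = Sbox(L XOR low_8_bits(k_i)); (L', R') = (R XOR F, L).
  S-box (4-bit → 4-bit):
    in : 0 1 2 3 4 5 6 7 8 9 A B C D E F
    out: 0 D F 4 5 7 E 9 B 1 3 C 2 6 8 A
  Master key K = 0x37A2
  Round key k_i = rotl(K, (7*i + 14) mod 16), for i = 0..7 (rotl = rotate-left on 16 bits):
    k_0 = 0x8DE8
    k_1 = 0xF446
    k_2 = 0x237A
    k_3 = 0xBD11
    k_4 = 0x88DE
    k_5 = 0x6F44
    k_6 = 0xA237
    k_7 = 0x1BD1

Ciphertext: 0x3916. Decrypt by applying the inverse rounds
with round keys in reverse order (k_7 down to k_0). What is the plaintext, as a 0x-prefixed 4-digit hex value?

s_0 = ciphertext = 0x3916
s_1 = InvRound(s_0, k_7) = 0x9D39
s_2 = InvRound(s_1, k_6) = 0x0A9D
s_3 = InvRound(s_2, k_5) = 0xC50A
s_4 = InvRound(s_3, k_4) = 0xD6C5
s_5 = InvRound(s_4, k_3) = 0xECD6
s_6 = InvRound(s_5, k_2) = 0xC8EC
s_7 = InvRound(s_6, k_1) = 0x54C8
s_8 = InvRound(s_7, k_0) = 0x0A54

0x0A54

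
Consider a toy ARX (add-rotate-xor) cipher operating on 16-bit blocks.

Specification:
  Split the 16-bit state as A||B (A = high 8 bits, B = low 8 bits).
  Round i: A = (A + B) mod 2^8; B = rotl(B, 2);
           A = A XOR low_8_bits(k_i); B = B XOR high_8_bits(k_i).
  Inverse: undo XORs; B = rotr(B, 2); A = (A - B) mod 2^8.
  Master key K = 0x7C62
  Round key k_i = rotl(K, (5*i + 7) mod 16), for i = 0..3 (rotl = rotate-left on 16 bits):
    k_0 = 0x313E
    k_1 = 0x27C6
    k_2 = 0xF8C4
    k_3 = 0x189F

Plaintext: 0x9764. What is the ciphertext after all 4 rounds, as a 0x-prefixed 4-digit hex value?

0x65A1

s_0 = plaintext = 0x9764
s_1 = Round(s_0, k_0) = 0xC5A0
s_2 = Round(s_1, k_1) = 0xA3A5
s_3 = Round(s_2, k_2) = 0x8C6E
s_4 = Round(s_3, k_3) = 0x65A1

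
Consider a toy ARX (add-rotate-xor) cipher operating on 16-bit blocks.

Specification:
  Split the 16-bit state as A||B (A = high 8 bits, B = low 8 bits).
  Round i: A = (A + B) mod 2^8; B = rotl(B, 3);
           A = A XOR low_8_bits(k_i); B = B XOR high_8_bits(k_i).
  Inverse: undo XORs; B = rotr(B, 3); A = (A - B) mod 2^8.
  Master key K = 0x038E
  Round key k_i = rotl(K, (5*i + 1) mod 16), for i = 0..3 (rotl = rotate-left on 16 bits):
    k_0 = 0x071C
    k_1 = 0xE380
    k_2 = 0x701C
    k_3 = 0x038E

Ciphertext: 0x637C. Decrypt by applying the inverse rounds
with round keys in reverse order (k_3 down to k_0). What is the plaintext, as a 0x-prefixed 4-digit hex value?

s_0 = ciphertext = 0x637C
s_1 = InvRound(s_0, k_3) = 0xFEEF
s_2 = InvRound(s_1, k_2) = 0xEFF3
s_3 = InvRound(s_2, k_1) = 0x6D02
s_4 = InvRound(s_3, k_0) = 0xD1A0

0xD1A0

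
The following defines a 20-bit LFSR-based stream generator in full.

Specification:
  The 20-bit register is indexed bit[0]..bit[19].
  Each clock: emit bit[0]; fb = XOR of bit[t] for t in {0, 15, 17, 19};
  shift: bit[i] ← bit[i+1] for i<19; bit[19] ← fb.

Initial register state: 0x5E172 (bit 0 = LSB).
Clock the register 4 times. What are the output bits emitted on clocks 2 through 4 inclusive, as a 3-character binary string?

reg_0 = 0x5E172
clock 1: out=0, reg = 0xAF0B9
clock 2: out=1, reg = 0x5785C
clock 3: out=0, reg = 0x2BC2E
clock 4: out=0, reg = 0x15E17

100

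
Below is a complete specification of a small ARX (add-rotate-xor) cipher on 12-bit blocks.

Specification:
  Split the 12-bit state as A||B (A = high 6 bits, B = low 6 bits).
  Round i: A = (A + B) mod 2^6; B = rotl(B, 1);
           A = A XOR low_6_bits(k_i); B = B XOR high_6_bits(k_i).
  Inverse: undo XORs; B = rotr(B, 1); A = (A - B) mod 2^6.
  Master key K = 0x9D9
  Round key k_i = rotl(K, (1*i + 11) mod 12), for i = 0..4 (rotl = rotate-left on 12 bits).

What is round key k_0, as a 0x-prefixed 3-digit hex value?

0xCEC

K = 0x9D9
k_0 = rotl(K, (1*0+11) mod 12) = rotl(K, 11) = 0xCEC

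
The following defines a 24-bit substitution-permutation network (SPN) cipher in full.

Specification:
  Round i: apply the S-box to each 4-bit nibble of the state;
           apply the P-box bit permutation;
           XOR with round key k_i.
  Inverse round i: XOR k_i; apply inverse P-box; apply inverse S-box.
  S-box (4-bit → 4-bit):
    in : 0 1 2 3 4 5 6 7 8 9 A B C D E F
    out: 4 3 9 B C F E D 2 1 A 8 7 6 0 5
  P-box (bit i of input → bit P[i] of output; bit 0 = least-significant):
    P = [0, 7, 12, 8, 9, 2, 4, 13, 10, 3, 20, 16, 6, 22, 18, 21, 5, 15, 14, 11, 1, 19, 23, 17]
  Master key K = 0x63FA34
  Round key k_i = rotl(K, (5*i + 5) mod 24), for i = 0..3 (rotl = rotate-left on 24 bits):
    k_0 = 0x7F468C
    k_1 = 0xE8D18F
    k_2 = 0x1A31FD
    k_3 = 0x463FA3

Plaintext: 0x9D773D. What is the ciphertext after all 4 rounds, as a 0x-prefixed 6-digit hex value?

0x2556A2

s_0 = plaintext = 0x9D773D
s_1 = Round(s_0, k_0) = 0x4AB04A
s_2 = Round(s_1, k_1) = 0x5A781F
s_3 = Round(s_2, k_2) = 0xB4ABB2
s_4 = Round(s_3, k_3) = 0x2556A2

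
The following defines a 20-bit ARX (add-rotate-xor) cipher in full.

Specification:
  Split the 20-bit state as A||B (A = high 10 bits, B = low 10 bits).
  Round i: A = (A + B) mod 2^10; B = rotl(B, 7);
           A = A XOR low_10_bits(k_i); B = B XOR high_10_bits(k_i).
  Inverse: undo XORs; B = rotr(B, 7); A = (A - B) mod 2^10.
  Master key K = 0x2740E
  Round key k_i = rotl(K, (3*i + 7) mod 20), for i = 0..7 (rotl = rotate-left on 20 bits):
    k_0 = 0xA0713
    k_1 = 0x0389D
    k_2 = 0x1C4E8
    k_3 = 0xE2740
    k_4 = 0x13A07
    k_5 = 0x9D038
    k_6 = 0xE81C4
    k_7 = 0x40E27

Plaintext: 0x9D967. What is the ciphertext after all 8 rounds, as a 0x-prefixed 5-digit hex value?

s_0 = plaintext = 0x9D967
s_1 = Round(s_0, k_0) = 0x3392D
s_2 = Round(s_1, k_1) = 0x59AAB
s_3 = Round(s_2, k_2) = 0x3E5A4
s_4 = Round(s_3, k_3) = 0x775BD
s_5 = Round(s_4, k_4) = 0x676F9
s_6 = Round(s_5, k_5) = 0x2BAAB
s_7 = Round(s_6, k_6) = 0xA7675
s_8 = Round(s_7, k_7) = 0xCD7CD

0xCD7CD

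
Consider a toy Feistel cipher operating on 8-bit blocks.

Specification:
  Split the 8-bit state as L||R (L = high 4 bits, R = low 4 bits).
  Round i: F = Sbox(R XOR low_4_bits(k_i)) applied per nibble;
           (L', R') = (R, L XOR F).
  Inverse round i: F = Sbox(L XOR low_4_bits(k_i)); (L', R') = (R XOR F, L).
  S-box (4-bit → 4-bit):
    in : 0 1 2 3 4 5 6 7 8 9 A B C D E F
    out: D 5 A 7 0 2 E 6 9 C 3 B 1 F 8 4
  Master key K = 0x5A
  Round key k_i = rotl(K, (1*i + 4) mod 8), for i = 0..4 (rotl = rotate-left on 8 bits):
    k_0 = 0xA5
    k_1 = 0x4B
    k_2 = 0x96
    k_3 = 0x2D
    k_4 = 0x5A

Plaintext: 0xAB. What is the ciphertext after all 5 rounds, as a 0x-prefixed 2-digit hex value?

s_0 = plaintext = 0xAB
s_1 = Round(s_0, k_0) = 0xB2
s_2 = Round(s_1, k_1) = 0x27
s_3 = Round(s_2, k_2) = 0x77
s_4 = Round(s_3, k_3) = 0x74
s_5 = Round(s_4, k_4) = 0x4F

0x4F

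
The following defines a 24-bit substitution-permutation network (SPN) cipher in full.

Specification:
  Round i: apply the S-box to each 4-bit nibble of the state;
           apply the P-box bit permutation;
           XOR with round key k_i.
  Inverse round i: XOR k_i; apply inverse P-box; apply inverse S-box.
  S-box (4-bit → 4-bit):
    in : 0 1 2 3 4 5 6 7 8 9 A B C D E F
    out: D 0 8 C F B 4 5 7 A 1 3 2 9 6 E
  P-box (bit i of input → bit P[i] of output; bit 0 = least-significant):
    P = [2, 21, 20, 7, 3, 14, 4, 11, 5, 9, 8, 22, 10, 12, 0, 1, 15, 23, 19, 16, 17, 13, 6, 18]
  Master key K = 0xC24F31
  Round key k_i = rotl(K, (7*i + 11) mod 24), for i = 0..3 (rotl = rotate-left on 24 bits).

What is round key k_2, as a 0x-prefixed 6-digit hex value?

0x849E63

K = 0xC24F31
k_0 = rotl(K, (7*0+11) mod 24) = rotl(K, 11) = 0x798E12
k_1 = rotl(K, (7*1+11) mod 24) = rotl(K, 18) = 0xC7093C
k_2 = rotl(K, (7*2+11) mod 24) = rotl(K, 1) = 0x849E63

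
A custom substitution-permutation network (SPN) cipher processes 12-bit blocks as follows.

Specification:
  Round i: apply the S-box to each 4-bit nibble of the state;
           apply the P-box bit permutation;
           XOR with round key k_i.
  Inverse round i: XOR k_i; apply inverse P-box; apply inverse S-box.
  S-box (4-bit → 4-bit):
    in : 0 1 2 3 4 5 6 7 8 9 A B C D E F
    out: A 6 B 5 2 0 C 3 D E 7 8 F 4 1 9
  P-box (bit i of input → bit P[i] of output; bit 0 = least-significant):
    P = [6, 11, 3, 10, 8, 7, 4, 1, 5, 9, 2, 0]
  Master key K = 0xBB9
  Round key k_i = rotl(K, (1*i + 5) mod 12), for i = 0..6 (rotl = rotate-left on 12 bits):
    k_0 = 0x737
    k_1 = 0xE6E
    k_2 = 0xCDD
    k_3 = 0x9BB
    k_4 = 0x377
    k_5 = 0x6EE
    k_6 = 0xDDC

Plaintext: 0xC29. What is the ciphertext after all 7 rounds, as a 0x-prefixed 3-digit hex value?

0x95F

s_0 = plaintext = 0xC29
s_1 = Round(s_0, k_0) = 0x898
s_2 = Round(s_1, k_1) = 0xA91
s_3 = Round(s_2, k_2) = 0x663
s_4 = Round(s_3, k_3) = 0x9E4
s_5 = Round(s_4, k_4) = 0x872
s_6 = Round(s_5, k_5) = 0xB0B
s_7 = Round(s_6, k_6) = 0x95F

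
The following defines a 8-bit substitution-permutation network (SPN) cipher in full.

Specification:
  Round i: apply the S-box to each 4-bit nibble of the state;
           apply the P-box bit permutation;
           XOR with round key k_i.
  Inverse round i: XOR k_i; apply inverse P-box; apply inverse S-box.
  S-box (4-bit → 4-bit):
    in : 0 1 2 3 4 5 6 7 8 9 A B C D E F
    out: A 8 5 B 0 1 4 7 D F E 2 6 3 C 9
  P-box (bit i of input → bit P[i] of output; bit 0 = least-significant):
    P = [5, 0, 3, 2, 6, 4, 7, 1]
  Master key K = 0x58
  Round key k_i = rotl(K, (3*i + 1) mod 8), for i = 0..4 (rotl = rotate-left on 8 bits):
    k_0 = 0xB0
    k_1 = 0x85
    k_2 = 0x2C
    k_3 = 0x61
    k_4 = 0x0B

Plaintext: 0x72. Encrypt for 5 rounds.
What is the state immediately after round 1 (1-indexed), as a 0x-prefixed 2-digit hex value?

s_0 = plaintext = 0x72
s_1 = Round(s_0, k_0) = 0x48
s_2 = Round(s_1, k_1) = 0xA9
s_3 = Round(s_2, k_2) = 0x93
s_4 = Round(s_3, k_3) = 0x96
s_5 = Round(s_4, k_4) = 0xD1

0x48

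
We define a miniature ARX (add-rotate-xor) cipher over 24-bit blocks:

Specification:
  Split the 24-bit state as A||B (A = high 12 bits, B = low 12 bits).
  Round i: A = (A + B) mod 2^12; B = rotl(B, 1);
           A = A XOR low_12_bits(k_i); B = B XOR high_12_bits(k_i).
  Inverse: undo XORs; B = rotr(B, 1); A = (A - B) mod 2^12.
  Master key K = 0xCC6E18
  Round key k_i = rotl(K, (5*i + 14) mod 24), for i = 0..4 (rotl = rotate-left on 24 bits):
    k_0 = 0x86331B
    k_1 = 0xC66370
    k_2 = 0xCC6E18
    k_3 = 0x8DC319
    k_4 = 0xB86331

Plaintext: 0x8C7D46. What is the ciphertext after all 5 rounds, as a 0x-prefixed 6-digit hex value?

0x29A4F0

s_0 = plaintext = 0x8C7D46
s_1 = Round(s_0, k_0) = 0x5162EE
s_2 = Round(s_1, k_1) = 0xB749BA
s_3 = Round(s_2, k_2) = 0xB36FB3
s_4 = Round(s_3, k_3) = 0x9F07BB
s_5 = Round(s_4, k_4) = 0x29A4F0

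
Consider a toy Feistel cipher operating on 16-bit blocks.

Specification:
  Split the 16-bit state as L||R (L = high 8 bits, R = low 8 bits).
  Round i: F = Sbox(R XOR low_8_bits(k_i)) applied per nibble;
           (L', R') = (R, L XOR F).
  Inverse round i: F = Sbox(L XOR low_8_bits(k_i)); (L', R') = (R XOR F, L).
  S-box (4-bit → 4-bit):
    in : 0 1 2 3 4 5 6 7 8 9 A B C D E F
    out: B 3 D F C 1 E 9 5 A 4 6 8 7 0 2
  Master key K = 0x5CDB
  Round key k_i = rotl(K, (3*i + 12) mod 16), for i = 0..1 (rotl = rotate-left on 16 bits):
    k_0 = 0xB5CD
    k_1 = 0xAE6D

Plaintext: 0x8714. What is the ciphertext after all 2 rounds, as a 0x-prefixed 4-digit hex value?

0xFDBF

s_0 = plaintext = 0x8714
s_1 = Round(s_0, k_0) = 0x14FD
s_2 = Round(s_1, k_1) = 0xFDBF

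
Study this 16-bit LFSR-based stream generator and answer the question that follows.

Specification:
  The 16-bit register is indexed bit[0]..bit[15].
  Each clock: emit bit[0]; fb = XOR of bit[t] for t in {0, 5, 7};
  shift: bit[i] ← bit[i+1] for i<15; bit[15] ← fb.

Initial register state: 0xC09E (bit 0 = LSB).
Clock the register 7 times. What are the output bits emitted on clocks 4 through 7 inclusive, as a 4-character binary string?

reg_0 = 0xC09E
clock 1: out=0, reg = 0xE04F
clock 2: out=1, reg = 0xF027
clock 3: out=1, reg = 0x7813
clock 4: out=1, reg = 0xBC09
clock 5: out=1, reg = 0xDE04
clock 6: out=0, reg = 0x6F02
clock 7: out=0, reg = 0x3781

1100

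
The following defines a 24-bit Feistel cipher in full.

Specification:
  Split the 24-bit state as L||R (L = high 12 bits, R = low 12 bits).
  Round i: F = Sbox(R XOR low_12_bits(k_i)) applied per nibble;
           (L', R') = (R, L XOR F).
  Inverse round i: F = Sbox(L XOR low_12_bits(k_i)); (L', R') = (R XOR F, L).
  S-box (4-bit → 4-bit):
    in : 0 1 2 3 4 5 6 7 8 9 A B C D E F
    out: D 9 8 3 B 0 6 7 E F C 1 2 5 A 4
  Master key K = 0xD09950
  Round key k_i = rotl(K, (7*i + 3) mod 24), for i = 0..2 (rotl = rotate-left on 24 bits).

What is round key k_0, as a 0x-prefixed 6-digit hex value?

K = 0xD09950
k_0 = rotl(K, (7*0+3) mod 24) = rotl(K, 3) = 0x84CA86

0x84CA86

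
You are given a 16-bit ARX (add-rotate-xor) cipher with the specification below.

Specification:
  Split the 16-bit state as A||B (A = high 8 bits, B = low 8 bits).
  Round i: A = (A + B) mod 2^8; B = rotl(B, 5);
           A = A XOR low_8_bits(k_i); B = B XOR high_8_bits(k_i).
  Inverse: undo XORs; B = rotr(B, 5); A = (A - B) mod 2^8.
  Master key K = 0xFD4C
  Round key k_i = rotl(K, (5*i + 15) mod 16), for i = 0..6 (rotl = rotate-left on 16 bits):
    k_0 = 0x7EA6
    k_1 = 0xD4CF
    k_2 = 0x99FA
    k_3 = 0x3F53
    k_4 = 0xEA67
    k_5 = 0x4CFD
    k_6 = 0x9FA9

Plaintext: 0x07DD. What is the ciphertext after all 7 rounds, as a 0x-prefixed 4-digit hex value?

0x2B63

s_0 = plaintext = 0x07DD
s_1 = Round(s_0, k_0) = 0x42C5
s_2 = Round(s_1, k_1) = 0xC86C
s_3 = Round(s_2, k_2) = 0xCE14
s_4 = Round(s_3, k_3) = 0xB1BD
s_5 = Round(s_4, k_4) = 0x095D
s_6 = Round(s_5, k_5) = 0x9BE7
s_7 = Round(s_6, k_6) = 0x2B63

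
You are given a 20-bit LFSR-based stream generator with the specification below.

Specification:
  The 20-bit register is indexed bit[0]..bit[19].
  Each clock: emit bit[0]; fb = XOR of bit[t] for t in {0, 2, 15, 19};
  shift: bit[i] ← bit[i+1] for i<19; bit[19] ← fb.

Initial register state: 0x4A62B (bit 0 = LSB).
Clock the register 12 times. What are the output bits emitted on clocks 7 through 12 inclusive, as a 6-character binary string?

reg_0 = 0x4A62B
clock 1: out=1, reg = 0x25315
clock 2: out=1, reg = 0x1298A
clock 3: out=0, reg = 0x094C5
clock 4: out=1, reg = 0x84A62
clock 5: out=0, reg = 0xC2531
clock 6: out=1, reg = 0x61298
clock 7: out=0, reg = 0x3094C
clock 8: out=0, reg = 0x984A6
clock 9: out=0, reg = 0xCC253
clock 10: out=1, reg = 0xE6129
clock 11: out=1, reg = 0x73094
clock 12: out=0, reg = 0xB984A

000110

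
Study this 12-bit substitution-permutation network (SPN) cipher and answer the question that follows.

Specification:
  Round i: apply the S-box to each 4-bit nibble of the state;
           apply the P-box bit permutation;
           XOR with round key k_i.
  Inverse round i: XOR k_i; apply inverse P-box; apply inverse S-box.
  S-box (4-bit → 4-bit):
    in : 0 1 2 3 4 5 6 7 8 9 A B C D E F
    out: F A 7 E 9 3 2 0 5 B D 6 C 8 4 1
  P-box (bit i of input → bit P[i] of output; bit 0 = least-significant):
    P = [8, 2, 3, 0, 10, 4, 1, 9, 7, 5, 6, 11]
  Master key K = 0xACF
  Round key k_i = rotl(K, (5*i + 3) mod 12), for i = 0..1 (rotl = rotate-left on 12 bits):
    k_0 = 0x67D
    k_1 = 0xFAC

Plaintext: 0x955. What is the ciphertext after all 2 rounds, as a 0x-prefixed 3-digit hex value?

s_0 = plaintext = 0x955
s_1 = Round(s_0, k_0) = 0xBC9
s_2 = Round(s_1, k_1) = 0xCCB

0xCCB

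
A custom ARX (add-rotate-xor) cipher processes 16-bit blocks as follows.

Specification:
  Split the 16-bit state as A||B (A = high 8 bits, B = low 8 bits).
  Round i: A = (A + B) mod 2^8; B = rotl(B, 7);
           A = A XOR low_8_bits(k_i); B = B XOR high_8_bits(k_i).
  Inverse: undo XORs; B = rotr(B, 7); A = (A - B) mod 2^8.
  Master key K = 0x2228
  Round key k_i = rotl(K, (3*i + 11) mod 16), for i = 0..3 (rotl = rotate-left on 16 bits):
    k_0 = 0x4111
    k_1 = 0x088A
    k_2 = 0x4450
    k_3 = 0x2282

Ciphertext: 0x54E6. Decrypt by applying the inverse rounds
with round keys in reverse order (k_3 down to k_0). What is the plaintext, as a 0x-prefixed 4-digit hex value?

s_0 = ciphertext = 0x54E6
s_1 = InvRound(s_0, k_3) = 0x4D89
s_2 = InvRound(s_1, k_2) = 0x829B
s_3 = InvRound(s_2, k_1) = 0xE127
s_4 = InvRound(s_3, k_0) = 0x24CC

0x24CC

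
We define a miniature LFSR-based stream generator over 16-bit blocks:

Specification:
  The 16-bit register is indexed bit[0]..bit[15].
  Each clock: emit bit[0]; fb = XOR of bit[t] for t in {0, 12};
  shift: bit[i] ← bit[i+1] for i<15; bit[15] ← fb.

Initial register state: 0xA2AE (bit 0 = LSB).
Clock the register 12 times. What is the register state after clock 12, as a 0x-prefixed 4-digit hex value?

reg_0 = 0xA2AE
clock 1: out=0, reg = 0x5157
clock 2: out=1, reg = 0x28AB
clock 3: out=1, reg = 0x9455
clock 4: out=1, reg = 0x4A2A
clock 5: out=0, reg = 0x2515
clock 6: out=1, reg = 0x928A
clock 7: out=0, reg = 0xC945
clock 8: out=1, reg = 0xE4A2
clock 9: out=0, reg = 0x7251
clock 10: out=1, reg = 0x3928
clock 11: out=0, reg = 0x9C94
clock 12: out=0, reg = 0xCE4A

0xCE4A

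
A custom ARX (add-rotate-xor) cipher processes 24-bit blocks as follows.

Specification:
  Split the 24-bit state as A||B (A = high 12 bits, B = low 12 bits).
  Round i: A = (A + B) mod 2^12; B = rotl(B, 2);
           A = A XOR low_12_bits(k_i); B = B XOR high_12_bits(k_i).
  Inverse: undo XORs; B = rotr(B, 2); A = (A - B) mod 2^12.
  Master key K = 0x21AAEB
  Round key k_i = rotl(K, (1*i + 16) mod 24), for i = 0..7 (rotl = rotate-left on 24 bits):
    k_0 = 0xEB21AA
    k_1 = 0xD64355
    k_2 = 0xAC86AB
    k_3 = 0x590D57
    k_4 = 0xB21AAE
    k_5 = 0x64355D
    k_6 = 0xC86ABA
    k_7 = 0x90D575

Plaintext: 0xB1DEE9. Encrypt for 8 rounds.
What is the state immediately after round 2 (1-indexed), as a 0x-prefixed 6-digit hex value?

s_0 = plaintext = 0xB1DEE9
s_1 = Round(s_0, k_0) = 0xBAC515
s_2 = Round(s_1, k_1) = 0x394931
s_3 = Round(s_2, k_2) = 0xA6EE0E
s_4 = Round(s_3, k_3) = 0x52BDAB
s_5 = Round(s_4, k_4) = 0x878D8E
s_6 = Round(s_5, k_5) = 0x35B078
s_7 = Round(s_6, k_6) = 0x969D66
s_8 = Round(s_7, k_7) = 0x3BAC96

0x394931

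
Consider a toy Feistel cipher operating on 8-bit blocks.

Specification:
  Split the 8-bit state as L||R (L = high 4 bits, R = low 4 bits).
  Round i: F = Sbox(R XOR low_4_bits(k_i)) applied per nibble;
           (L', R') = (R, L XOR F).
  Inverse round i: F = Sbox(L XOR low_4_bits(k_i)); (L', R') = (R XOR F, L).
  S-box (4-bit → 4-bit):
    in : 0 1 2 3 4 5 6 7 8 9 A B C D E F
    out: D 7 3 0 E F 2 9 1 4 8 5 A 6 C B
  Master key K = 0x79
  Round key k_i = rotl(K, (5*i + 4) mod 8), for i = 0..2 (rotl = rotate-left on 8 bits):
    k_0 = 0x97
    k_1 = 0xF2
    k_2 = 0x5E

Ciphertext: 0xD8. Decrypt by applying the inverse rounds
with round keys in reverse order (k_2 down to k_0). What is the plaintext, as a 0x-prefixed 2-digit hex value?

0xB5

s_0 = ciphertext = 0xD8
s_1 = InvRound(s_0, k_2) = 0x8D
s_2 = InvRound(s_1, k_1) = 0x58
s_3 = InvRound(s_2, k_0) = 0xB5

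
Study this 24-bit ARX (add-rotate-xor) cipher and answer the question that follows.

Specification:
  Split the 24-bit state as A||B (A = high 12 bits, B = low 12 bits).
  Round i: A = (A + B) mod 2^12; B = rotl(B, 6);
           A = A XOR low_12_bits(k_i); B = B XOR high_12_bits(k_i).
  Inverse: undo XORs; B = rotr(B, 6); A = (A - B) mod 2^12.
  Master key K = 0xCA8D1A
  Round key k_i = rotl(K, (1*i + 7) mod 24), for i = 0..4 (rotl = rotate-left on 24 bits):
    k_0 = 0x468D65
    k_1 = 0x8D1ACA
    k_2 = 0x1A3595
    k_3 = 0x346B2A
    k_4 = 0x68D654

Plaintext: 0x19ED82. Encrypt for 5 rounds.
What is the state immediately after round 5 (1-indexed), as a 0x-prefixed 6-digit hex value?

s_0 = plaintext = 0x19ED82
s_1 = Round(s_0, k_0) = 0x2454DE
s_2 = Round(s_1, k_1) = 0xDE9F42
s_3 = Round(s_2, k_2) = 0x8BE11E
s_4 = Round(s_3, k_3) = 0x2F64C2
s_5 = Round(s_4, k_4) = 0x1EC61E

0x1EC61E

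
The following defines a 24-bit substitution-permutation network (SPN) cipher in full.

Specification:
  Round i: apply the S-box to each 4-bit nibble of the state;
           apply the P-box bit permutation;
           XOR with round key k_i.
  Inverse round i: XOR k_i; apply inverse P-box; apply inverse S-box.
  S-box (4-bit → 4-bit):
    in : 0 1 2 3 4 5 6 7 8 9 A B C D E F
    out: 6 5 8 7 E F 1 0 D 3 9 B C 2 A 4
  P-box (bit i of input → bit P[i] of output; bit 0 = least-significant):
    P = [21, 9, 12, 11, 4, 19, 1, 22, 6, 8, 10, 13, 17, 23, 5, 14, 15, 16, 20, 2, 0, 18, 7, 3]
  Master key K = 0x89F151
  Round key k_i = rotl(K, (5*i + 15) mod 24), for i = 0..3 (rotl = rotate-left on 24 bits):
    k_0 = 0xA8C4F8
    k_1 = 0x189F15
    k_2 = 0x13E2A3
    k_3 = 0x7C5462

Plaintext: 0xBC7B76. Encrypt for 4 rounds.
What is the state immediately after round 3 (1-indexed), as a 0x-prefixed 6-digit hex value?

s_0 = plaintext = 0xBC7B76
s_1 = Round(s_0, k_0) = 0x9CE5B5
s_2 = Round(s_1, k_1) = 0xE4E040
s_3 = Round(s_2, k_2) = 0xCEB5AD
s_4 = Round(s_3, k_3) = 0xBF33BE

0xCEB5AD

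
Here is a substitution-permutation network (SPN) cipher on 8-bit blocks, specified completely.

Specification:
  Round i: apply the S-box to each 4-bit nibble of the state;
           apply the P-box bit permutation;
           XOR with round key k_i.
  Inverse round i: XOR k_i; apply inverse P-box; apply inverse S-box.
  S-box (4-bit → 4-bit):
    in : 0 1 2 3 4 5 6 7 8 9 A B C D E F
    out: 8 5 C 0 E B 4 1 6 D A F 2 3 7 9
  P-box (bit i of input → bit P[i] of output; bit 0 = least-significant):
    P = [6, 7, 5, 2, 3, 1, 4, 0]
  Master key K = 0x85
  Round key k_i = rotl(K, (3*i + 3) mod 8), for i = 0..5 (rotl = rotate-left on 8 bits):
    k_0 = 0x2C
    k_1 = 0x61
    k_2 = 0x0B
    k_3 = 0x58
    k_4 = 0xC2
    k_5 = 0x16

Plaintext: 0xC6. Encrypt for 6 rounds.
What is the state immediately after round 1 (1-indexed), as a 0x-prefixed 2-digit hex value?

s_0 = plaintext = 0xC6
s_1 = Round(s_0, k_0) = 0x0E
s_2 = Round(s_1, k_1) = 0x80
s_3 = Round(s_2, k_2) = 0x1D
s_4 = Round(s_3, k_3) = 0x80
s_5 = Round(s_4, k_4) = 0xD4
s_6 = Round(s_5, k_5) = 0xB8

0x0E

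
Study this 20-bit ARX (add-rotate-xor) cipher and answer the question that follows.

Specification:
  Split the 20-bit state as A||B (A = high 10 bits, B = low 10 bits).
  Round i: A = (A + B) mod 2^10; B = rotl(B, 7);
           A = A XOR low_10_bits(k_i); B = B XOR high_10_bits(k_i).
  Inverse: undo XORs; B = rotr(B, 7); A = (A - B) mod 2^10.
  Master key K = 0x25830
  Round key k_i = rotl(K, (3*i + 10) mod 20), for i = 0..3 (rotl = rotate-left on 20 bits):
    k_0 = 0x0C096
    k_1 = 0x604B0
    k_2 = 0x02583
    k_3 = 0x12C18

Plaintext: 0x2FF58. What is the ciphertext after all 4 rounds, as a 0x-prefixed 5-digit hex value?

s_0 = plaintext = 0x2FF58
s_1 = Round(s_0, k_0) = 0x2045B
s_2 = Round(s_1, k_1) = 0x1B00A
s_3 = Round(s_2, k_2) = 0x7D508
s_4 = Round(s_3, k_3) = 0xB946A

0xB946A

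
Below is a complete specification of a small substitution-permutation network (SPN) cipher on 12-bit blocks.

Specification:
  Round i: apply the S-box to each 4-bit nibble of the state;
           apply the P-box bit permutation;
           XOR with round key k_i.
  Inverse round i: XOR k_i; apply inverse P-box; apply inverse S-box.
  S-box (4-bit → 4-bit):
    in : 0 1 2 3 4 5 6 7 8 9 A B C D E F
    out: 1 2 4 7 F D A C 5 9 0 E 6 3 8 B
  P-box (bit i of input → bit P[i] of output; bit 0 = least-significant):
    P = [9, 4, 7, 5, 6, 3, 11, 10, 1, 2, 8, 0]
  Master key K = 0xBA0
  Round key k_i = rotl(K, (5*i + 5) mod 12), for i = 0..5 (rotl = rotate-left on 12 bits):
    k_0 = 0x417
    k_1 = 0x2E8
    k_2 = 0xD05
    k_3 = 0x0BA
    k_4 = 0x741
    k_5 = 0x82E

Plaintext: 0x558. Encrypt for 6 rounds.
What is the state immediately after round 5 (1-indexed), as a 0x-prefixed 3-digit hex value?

s_0 = plaintext = 0x558
s_1 = Round(s_0, k_0) = 0xBD4
s_2 = Round(s_1, k_1) = 0x115
s_3 = Round(s_2, k_2) = 0xFA9
s_4 = Round(s_3, k_3) = 0x29D
s_5 = Round(s_4, k_4) = 0x011
s_6 = Round(s_5, k_5) = 0x834

0x011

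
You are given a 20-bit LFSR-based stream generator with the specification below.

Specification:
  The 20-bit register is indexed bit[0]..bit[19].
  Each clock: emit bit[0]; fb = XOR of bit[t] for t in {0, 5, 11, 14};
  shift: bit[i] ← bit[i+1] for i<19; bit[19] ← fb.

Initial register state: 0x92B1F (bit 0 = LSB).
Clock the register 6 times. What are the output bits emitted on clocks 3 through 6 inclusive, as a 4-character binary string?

reg_0 = 0x92B1F
clock 1: out=1, reg = 0x4958F
clock 2: out=1, reg = 0xA4AC7
clock 3: out=1, reg = 0xD2563
clock 4: out=1, reg = 0x692B1
clock 5: out=1, reg = 0x34958
clock 6: out=0, reg = 0x1A4AC

1110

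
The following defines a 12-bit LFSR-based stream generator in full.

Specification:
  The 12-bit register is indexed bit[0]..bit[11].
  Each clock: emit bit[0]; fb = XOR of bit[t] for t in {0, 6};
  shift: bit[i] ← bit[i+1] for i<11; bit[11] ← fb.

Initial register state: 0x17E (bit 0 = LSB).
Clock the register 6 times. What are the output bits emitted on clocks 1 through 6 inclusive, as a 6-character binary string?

reg_0 = 0x17E
clock 1: out=0, reg = 0x8BF
clock 2: out=1, reg = 0xC5F
clock 3: out=1, reg = 0x62F
clock 4: out=1, reg = 0xB17
clock 5: out=1, reg = 0xD8B
clock 6: out=1, reg = 0xEC5

011111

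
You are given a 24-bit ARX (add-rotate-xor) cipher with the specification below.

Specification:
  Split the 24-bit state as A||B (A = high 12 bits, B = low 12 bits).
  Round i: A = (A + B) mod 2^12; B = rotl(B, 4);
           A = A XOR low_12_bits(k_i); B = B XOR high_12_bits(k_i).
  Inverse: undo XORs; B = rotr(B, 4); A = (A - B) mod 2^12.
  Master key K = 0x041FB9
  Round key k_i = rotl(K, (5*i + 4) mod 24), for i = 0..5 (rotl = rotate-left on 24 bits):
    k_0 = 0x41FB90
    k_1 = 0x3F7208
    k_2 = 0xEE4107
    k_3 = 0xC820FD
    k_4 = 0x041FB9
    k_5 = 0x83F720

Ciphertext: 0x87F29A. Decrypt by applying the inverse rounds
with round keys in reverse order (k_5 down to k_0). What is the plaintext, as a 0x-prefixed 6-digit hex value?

s_0 = ciphertext = 0x87F29A
s_1 = InvRound(s_0, k_5) = 0x9B55AA
s_2 = InvRound(s_1, k_4) = 0xAAEB5E
s_3 = InvRound(s_2, k_3) = 0xDD6C7D
s_4 = InvRound(s_3, k_2) = 0x3A8929
s_5 = InvRound(s_4, k_1) = 0x2F3EAD
s_6 = InvRound(s_5, k_0) = 0x6B82AB

0x6B82AB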